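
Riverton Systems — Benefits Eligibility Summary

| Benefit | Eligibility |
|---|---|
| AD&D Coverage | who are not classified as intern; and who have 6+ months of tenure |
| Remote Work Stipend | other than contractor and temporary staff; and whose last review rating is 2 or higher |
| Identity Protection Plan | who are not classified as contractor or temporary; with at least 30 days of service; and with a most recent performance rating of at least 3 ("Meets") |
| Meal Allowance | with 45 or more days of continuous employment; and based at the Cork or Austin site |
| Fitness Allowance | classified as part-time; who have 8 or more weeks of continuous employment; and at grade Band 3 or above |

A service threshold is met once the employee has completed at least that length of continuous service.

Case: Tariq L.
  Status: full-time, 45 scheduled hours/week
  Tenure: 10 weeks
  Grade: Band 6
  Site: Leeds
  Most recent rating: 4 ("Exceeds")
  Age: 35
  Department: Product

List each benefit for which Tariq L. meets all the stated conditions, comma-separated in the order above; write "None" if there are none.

Remote Work Stipend, Identity Protection Plan

AD&D Coverage — status full-time ✓ (not excluded); service 10 weeks < 6 months (≈180 days) ✗ → not eligible.
Remote Work Stipend — status full-time ✓ (not excluded); rating 4 ≥ 2 ✓ → eligible.
Identity Protection Plan — status full-time ✓ (not excluded); service 10 weeks ≥ 30 days ✓; rating 4 ≥ 3 ✓ → eligible.
Meal Allowance — service 10 weeks ≥ 45 days ✓; site Leeds ✗ (not Cork or Austin) → not eligible.
Fitness Allowance — status full-time ✗ (requires part-time) → not eligible.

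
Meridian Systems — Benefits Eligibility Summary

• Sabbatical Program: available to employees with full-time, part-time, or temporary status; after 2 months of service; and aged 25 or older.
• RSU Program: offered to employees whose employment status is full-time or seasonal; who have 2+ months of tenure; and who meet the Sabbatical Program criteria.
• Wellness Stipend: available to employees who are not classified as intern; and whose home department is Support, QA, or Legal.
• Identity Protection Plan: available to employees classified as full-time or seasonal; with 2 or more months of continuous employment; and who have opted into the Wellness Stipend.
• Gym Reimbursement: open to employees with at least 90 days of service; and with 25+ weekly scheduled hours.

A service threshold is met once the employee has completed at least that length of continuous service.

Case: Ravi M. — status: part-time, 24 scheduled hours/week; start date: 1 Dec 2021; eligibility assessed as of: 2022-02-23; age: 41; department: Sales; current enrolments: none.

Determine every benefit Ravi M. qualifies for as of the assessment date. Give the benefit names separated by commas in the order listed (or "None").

Sabbatical Program

Service from 1 Dec 2021 to 2022-02-23: 84 days.
Sabbatical Program — status part-time ✓; service 84 days ≥ 2 months (≈60 days) ✓; age 41 ≥ 25 ✓ → eligible.
RSU Program — status part-time ✗ (requires full-time or seasonal) → not eligible.
Wellness Stipend — status part-time ✓ (not excluded); dept Sales ✗ → not eligible.
Identity Protection Plan — status part-time ✗ (requires full-time or seasonal) → not eligible.
Gym Reimbursement — service 84 days < 90 days ✗ → not eligible.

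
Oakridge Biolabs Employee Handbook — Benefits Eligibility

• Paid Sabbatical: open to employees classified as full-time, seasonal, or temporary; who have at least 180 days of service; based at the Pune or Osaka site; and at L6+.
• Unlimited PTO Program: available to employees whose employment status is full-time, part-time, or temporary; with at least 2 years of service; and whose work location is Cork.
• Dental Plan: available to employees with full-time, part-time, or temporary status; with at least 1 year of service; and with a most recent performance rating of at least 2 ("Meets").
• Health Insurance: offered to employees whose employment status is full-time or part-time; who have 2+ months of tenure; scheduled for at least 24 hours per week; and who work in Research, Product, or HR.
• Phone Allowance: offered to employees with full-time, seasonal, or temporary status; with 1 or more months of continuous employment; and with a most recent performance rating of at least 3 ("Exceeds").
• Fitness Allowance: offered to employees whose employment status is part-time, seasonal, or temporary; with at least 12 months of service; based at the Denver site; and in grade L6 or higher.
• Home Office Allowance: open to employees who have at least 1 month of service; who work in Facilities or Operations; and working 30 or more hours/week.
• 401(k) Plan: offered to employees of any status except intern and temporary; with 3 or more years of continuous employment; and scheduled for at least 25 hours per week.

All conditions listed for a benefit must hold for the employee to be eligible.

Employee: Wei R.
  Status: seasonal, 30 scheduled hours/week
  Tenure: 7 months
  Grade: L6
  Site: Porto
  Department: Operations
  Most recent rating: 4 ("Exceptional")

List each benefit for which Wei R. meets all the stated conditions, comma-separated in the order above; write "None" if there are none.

Phone Allowance, Home Office Allowance

Paid Sabbatical — status seasonal ✓; service 7 months ≥ 180 days ✓; site Porto ✗ (not Pune or Osaka) → not eligible.
Unlimited PTO Program — status seasonal ✗ (requires full-time, part-time, or temporary) → not eligible.
Dental Plan — status seasonal ✗ (requires full-time, part-time, or temporary) → not eligible.
Health Insurance — status seasonal ✗ (requires full-time or part-time) → not eligible.
Phone Allowance — status seasonal ✓; service 7 months ≥ 1 month ✓; rating 4 ≥ 3 ✓ → eligible.
Fitness Allowance — status seasonal ✓; service 7 months < 12 months ✗ → not eligible.
Home Office Allowance — service 7 months ≥ 1 month ✓; dept Operations ✓; 30 hrs/wk ≥ 30 ✓ → eligible.
401(k) Plan — status seasonal ✓ (not excluded); service 7 months < 3 years (≈1095 days) ✗ → not eligible.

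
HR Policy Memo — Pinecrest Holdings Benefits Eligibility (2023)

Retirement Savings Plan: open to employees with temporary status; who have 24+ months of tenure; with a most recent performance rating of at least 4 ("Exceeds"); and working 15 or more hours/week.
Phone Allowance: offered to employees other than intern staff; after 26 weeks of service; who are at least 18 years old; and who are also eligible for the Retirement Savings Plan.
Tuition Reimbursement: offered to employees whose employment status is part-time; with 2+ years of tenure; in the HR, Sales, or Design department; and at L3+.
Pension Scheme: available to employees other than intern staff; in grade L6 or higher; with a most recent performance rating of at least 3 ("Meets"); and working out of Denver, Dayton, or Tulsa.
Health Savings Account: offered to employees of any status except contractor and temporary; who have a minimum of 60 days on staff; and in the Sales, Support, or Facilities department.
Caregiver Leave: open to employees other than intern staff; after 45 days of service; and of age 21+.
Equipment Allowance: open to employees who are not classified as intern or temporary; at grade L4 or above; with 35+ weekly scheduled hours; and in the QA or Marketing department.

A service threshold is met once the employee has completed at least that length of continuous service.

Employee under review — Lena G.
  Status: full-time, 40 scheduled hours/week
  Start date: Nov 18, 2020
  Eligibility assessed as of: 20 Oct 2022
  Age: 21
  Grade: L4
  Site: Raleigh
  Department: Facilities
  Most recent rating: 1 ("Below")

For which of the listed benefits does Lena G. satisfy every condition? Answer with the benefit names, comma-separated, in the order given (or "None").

Service from Nov 18, 2020 to 20 Oct 2022: 701 days.
Retirement Savings Plan — status full-time ✗ (requires temporary) → not eligible.
Phone Allowance — status full-time ✓ (not excluded); service 701 days ≥ 26 weeks (≈182 days) ✓; age 21 ≥ 18 ✓; not eligible for Retirement Savings Plan ✗ → not eligible.
Tuition Reimbursement — status full-time ✗ (requires part-time) → not eligible.
Pension Scheme — status full-time ✓ (not excluded); grade L4 < L6 ✗ → not eligible.
Health Savings Account — status full-time ✓ (not excluded); service 701 days ≥ 60 days ✓; dept Facilities ✓ → eligible.
Caregiver Leave — status full-time ✓ (not excluded); service 701 days ≥ 45 days ✓; age 21 ≥ 21 ✓ → eligible.
Equipment Allowance — status full-time ✓ (not excluded); grade L4 ≥ L4 ✓; 40 hrs/wk ≥ 35 ✓; dept Facilities ✗ → not eligible.

Health Savings Account, Caregiver Leave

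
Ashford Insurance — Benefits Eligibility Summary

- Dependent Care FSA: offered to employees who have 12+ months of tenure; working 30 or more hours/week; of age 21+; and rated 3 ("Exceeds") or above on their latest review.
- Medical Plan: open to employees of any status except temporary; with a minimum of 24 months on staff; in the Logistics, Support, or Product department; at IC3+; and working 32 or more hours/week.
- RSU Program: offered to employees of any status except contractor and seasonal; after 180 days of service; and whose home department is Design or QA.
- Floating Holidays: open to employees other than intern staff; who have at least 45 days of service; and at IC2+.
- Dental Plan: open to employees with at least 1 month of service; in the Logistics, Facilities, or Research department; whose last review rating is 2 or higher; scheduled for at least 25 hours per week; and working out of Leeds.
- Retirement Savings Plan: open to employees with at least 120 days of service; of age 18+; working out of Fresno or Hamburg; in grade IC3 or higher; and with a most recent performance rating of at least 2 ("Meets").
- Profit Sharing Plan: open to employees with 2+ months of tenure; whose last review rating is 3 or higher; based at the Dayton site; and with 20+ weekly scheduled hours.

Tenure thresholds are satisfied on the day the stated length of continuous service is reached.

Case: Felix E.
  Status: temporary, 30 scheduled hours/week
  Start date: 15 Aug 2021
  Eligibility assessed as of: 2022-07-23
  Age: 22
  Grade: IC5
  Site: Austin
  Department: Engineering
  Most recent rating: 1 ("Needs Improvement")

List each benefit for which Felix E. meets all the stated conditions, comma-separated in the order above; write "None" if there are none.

Service from 15 Aug 2021 to 2022-07-23: 342 days.
Dependent Care FSA — service 342 days < 12 months (≈360 days) ✗ → not eligible.
Medical Plan — status temporary ✗ (excluded) → not eligible.
RSU Program — status temporary ✓ (not excluded); service 342 days ≥ 180 days ✓; dept Engineering ✗ → not eligible.
Floating Holidays — status temporary ✓ (not excluded); service 342 days ≥ 45 days ✓; grade IC5 ≥ IC2 ✓ → eligible.
Dental Plan — service 342 days ≥ 1 month (≈30 days) ✓; dept Engineering ✗ → not eligible.
Retirement Savings Plan — service 342 days ≥ 120 days ✓; age 22 ≥ 18 ✓; site Austin ✗ (not Fresno or Hamburg) → not eligible.
Profit Sharing Plan — service 342 days ≥ 2 months (≈60 days) ✓; rating 1 < 3 ✗ → not eligible.

Floating Holidays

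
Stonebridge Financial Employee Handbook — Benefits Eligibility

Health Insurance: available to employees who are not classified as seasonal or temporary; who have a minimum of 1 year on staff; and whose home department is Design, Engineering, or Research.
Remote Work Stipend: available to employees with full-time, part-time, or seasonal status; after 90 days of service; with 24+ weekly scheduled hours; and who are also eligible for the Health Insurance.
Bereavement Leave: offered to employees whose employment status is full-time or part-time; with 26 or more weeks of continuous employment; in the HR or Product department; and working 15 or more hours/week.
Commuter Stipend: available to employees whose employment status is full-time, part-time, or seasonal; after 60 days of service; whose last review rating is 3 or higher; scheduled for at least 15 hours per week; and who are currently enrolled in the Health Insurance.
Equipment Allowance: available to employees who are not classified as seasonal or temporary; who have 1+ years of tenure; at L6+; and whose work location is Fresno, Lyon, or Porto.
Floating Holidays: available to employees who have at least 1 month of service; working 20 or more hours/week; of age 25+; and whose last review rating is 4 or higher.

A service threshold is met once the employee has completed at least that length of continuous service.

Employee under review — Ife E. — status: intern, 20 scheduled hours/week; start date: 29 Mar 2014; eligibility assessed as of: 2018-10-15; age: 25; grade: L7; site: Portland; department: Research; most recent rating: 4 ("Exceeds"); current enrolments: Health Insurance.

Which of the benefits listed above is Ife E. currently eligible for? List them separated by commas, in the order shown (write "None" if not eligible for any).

Health Insurance, Floating Holidays

Service from 29 Mar 2014 to 2018-10-15: 1661 days.
Health Insurance — status intern ✓ (not excluded); service 1661 days ≥ 1 year (≈365 days) ✓; dept Research ✓ → eligible.
Remote Work Stipend — status intern ✗ (requires full-time, part-time, or seasonal) → not eligible.
Bereavement Leave — status intern ✗ (requires full-time or part-time) → not eligible.
Commuter Stipend — status intern ✗ (requires full-time, part-time, or seasonal) → not eligible.
Equipment Allowance — status intern ✓ (not excluded); service 1661 days ≥ 1 year (≈365 days) ✓; grade L7 ≥ L6 ✓; site Portland ✗ (not Fresno, Lyon, or Porto) → not eligible.
Floating Holidays — service 1661 days ≥ 1 month (≈30 days) ✓; 20 hrs/wk ≥ 20 ✓; age 25 ≥ 25 ✓; rating 4 ≥ 4 ✓ → eligible.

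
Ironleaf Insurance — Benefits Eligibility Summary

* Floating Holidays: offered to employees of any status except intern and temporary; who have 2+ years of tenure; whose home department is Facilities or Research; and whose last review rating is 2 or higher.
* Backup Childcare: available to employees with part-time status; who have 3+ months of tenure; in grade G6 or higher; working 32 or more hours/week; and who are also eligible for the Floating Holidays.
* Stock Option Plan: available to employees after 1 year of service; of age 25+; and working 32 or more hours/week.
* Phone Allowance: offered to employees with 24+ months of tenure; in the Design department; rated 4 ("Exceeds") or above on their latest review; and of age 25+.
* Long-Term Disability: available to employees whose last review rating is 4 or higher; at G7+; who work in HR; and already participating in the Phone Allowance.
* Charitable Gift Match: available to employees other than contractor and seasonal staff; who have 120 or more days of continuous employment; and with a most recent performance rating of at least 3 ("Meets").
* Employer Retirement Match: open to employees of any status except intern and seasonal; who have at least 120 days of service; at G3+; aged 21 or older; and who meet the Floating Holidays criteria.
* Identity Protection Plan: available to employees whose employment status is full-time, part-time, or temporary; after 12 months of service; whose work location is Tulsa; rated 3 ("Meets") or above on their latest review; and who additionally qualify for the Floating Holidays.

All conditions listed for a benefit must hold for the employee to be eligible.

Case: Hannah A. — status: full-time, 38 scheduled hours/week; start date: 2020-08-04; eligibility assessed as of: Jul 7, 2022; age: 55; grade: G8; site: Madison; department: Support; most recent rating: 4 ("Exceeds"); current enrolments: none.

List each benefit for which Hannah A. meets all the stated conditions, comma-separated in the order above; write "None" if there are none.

Service from 2020-08-04 to Jul 7, 2022: 702 days.
Floating Holidays — status full-time ✓ (not excluded); service 702 days < 2 years (≈730 days) ✗ → not eligible.
Backup Childcare — status full-time ✗ (requires part-time) → not eligible.
Stock Option Plan — service 702 days ≥ 1 year (≈365 days) ✓; age 55 ≥ 25 ✓; 38 hrs/wk ≥ 32 ✓ → eligible.
Phone Allowance — service 702 days < 24 months (≈720 days) ✗ → not eligible.
Long-Term Disability — rating 4 ≥ 4 ✓; grade G8 ≥ G7 ✓; dept Support ✗ → not eligible.
Charitable Gift Match — status full-time ✓ (not excluded); service 702 days ≥ 120 days ✓; rating 4 ≥ 3 ✓ → eligible.
Employer Retirement Match — status full-time ✓ (not excluded); service 702 days ≥ 120 days ✓; grade G8 ≥ G3 ✓; age 55 ≥ 21 ✓; not eligible for Floating Holidays ✗ → not eligible.
Identity Protection Plan — status full-time ✓; service 702 days ≥ 12 months (≈360 days) ✓; site Madison ✗ (not Tulsa) → not eligible.

Stock Option Plan, Charitable Gift Match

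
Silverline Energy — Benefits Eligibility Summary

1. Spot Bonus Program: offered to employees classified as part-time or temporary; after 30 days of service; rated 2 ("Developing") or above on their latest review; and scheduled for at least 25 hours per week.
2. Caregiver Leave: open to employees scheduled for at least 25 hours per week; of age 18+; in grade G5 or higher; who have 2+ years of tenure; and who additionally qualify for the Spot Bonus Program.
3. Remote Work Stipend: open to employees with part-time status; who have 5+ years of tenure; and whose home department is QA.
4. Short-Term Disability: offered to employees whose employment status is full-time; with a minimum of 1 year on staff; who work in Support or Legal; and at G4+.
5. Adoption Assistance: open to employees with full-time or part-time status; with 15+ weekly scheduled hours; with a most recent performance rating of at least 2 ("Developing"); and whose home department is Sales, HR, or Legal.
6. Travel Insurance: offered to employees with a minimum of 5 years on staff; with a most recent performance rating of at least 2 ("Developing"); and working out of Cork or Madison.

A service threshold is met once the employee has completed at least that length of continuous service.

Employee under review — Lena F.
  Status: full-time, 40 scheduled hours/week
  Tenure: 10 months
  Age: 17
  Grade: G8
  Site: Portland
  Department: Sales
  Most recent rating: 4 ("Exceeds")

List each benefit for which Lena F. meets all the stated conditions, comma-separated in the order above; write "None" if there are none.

Adoption Assistance

Spot Bonus Program — status full-time ✗ (requires part-time or temporary) → not eligible.
Caregiver Leave — 40 hrs/wk ≥ 25 ✓; age 17 < 18 ✗ → not eligible.
Remote Work Stipend — status full-time ✗ (requires part-time) → not eligible.
Short-Term Disability — status full-time ✓; service 10 months < 1 year (≈365 days) ✗ → not eligible.
Adoption Assistance — status full-time ✓; 40 hrs/wk ≥ 15 ✓; rating 4 ≥ 2 ✓; dept Sales ✓ → eligible.
Travel Insurance — service 10 months < 5 years (≈1825 days) ✗ → not eligible.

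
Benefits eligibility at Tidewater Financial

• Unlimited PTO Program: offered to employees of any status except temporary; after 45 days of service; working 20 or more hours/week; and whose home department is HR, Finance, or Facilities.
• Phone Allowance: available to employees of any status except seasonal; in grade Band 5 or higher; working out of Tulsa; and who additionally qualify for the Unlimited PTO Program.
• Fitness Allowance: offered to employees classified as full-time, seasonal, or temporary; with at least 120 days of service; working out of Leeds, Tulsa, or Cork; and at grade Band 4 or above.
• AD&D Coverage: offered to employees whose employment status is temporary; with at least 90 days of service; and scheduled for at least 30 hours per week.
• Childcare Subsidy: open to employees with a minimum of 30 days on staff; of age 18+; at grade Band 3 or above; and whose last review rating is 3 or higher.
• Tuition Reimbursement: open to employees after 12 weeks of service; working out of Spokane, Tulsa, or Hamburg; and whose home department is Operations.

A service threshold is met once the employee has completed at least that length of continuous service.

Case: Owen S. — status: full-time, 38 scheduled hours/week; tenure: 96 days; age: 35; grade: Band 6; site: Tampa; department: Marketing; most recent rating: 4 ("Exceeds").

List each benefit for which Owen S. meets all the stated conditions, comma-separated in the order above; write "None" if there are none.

Childcare Subsidy

Unlimited PTO Program — status full-time ✓ (not excluded); service 96 days ≥ 45 days ✓; 38 hrs/wk ≥ 20 ✓; dept Marketing ✗ → not eligible.
Phone Allowance — status full-time ✓ (not excluded); grade Band 6 ≥ Band 5 ✓; site Tampa ✗ (not Tulsa) → not eligible.
Fitness Allowance — status full-time ✓; service 96 days < 120 days ✗ → not eligible.
AD&D Coverage — status full-time ✗ (requires temporary) → not eligible.
Childcare Subsidy — service 96 days ≥ 30 days ✓; age 35 ≥ 18 ✓; grade Band 6 ≥ Band 3 ✓; rating 4 ≥ 3 ✓ → eligible.
Tuition Reimbursement — service 96 days ≥ 12 weeks (≈84 days) ✓; site Tampa ✗ (not Spokane, Tulsa, or Hamburg) → not eligible.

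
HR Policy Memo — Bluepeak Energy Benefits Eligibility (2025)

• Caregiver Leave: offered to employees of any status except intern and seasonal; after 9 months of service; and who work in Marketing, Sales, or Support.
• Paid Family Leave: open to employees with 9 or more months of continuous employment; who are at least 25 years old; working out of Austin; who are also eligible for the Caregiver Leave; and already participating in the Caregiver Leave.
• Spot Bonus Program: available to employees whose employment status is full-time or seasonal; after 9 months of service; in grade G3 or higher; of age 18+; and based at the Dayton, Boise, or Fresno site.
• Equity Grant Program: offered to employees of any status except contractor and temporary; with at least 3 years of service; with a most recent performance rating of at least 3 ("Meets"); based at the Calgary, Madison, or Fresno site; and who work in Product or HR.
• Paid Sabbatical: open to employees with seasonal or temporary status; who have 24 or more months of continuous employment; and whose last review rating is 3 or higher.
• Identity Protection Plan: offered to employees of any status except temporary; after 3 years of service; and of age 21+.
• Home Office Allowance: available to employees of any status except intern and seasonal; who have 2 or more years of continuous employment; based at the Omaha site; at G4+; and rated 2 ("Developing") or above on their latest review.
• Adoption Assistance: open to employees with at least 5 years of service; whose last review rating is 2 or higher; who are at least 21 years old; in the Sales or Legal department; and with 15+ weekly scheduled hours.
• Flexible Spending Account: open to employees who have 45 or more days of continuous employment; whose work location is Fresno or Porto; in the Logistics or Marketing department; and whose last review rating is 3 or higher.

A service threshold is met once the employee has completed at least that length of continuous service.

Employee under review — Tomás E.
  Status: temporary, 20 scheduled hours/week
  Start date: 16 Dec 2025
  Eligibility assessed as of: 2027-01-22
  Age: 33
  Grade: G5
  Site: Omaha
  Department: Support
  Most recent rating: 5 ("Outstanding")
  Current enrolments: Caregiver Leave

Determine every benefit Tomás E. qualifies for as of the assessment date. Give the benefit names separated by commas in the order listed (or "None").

Caregiver Leave

Service from 16 Dec 2025 to 2027-01-22: 402 days.
Caregiver Leave — status temporary ✓ (not excluded); service 402 days ≥ 9 months (≈270 days) ✓; dept Support ✓ → eligible.
Paid Family Leave — service 402 days ≥ 9 months (≈270 days) ✓; age 33 ≥ 25 ✓; site Omaha ✗ (not Austin) → not eligible.
Spot Bonus Program — status temporary ✗ (requires full-time or seasonal) → not eligible.
Equity Grant Program — status temporary ✗ (excluded) → not eligible.
Paid Sabbatical — status temporary ✓; service 402 days < 24 months (≈720 days) ✗ → not eligible.
Identity Protection Plan — status temporary ✗ (excluded) → not eligible.
Home Office Allowance — status temporary ✓ (not excluded); service 402 days < 2 years (≈730 days) ✗ → not eligible.
Adoption Assistance — service 402 days < 5 years (≈1825 days) ✗ → not eligible.
Flexible Spending Account — service 402 days ≥ 45 days ✓; site Omaha ✗ (not Fresno or Porto) → not eligible.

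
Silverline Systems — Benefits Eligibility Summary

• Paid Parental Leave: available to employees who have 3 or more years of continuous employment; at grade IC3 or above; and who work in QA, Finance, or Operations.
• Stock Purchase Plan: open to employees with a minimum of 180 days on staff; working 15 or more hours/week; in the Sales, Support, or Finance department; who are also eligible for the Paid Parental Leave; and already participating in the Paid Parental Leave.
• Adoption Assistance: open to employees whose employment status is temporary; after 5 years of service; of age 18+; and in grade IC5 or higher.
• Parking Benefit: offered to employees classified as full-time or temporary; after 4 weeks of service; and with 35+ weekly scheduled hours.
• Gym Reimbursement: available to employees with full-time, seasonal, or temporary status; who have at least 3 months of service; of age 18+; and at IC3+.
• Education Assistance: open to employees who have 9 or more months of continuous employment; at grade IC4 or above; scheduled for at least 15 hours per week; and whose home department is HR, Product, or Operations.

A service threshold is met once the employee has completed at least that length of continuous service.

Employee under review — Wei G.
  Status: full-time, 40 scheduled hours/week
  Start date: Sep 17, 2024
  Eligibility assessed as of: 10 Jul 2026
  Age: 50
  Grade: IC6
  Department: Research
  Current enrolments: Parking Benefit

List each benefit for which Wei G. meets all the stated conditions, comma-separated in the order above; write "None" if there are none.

Service from Sep 17, 2024 to 10 Jul 2026: 661 days.
Paid Parental Leave — service 661 days < 3 years (≈1095 days) ✗ → not eligible.
Stock Purchase Plan — service 661 days ≥ 180 days ✓; 40 hrs/wk ≥ 15 ✓; dept Research ✗ → not eligible.
Adoption Assistance — status full-time ✗ (requires temporary) → not eligible.
Parking Benefit — status full-time ✓; service 661 days ≥ 4 weeks (≈28 days) ✓; 40 hrs/wk ≥ 35 ✓ → eligible.
Gym Reimbursement — status full-time ✓; service 661 days ≥ 3 months (≈90 days) ✓; age 50 ≥ 18 ✓; grade IC6 ≥ IC3 ✓ → eligible.
Education Assistance — service 661 days ≥ 9 months (≈270 days) ✓; grade IC6 ≥ IC4 ✓; 40 hrs/wk ≥ 15 ✓; dept Research ✗ → not eligible.

Parking Benefit, Gym Reimbursement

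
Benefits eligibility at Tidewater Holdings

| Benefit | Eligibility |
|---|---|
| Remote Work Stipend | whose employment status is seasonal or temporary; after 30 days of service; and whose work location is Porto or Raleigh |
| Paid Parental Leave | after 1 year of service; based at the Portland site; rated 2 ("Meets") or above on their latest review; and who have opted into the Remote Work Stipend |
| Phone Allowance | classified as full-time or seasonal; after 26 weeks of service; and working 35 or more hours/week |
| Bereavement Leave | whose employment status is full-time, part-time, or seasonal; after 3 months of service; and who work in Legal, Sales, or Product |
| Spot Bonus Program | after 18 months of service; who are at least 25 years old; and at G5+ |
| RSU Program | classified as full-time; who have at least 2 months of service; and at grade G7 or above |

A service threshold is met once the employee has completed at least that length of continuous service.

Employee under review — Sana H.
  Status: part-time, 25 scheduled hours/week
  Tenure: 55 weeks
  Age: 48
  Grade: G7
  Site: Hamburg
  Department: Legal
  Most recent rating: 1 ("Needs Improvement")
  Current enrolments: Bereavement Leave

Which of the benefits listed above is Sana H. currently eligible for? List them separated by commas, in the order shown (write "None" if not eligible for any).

Bereavement Leave

Remote Work Stipend — status part-time ✗ (requires seasonal or temporary) → not eligible.
Paid Parental Leave — service 55 weeks ≥ 1 year (≈365 days) ✓; site Hamburg ✗ (not Portland) → not eligible.
Phone Allowance — status part-time ✗ (requires full-time or seasonal) → not eligible.
Bereavement Leave — status part-time ✓; service 55 weeks ≥ 3 months (≈90 days) ✓; dept Legal ✓ → eligible.
Spot Bonus Program — service 55 weeks < 18 months (≈540 days) ✗ → not eligible.
RSU Program — status part-time ✗ (requires full-time) → not eligible.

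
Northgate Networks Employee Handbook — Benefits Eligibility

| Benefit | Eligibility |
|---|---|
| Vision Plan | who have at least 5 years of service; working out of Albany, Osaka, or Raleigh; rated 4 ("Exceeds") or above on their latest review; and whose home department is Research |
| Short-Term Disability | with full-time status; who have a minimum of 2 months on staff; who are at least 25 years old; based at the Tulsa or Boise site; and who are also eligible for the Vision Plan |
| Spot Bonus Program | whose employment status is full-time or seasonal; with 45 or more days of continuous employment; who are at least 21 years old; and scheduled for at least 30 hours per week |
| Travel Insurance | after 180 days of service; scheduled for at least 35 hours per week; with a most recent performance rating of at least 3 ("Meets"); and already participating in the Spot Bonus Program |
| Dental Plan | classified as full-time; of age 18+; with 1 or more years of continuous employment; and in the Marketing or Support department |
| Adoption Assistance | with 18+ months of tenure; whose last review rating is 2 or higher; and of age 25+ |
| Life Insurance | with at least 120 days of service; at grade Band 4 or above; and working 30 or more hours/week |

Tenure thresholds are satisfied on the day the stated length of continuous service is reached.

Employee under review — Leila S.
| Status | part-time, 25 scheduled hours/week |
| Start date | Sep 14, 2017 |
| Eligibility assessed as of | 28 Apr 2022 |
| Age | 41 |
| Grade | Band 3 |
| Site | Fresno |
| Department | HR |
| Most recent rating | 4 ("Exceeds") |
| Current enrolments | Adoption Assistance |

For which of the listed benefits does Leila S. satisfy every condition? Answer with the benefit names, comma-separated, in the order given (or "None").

Adoption Assistance

Service from Sep 14, 2017 to 28 Apr 2022: 1687 days.
Vision Plan — service 1687 days < 5 years (≈1825 days) ✗ → not eligible.
Short-Term Disability — status part-time ✗ (requires full-time) → not eligible.
Spot Bonus Program — status part-time ✗ (requires full-time or seasonal) → not eligible.
Travel Insurance — service 1687 days ≥ 180 days ✓; 25 hrs/wk < 35 ✗ → not eligible.
Dental Plan — status part-time ✗ (requires full-time) → not eligible.
Adoption Assistance — service 1687 days ≥ 18 months (≈540 days) ✓; rating 4 ≥ 2 ✓; age 41 ≥ 25 ✓ → eligible.
Life Insurance — service 1687 days ≥ 120 days ✓; grade Band 3 < Band 4 ✗ → not eligible.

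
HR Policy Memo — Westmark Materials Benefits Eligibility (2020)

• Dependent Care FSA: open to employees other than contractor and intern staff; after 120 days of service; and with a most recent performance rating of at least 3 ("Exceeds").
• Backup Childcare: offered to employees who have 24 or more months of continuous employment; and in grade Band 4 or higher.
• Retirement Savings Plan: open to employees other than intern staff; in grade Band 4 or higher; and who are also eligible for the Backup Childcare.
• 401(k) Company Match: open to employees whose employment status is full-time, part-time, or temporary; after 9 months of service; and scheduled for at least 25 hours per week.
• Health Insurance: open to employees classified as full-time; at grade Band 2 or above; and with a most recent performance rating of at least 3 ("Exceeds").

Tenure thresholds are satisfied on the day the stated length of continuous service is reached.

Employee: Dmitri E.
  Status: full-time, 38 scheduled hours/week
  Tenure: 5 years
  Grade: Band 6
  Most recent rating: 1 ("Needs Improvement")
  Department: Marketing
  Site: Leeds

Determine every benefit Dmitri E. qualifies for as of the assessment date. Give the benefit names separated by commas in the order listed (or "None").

Dependent Care FSA — status full-time ✓ (not excluded); service 5 years ≥ 120 days ✓; rating 1 < 3 ✗ → not eligible.
Backup Childcare — service 5 years ≥ 24 months (≈720 days) ✓; grade Band 6 ≥ Band 4 ✓ → eligible.
Retirement Savings Plan — status full-time ✓ (not excluded); grade Band 6 ≥ Band 4 ✓; eligible for Backup Childcare ✓ → eligible.
401(k) Company Match — status full-time ✓; service 5 years ≥ 9 months (≈270 days) ✓; 38 hrs/wk ≥ 25 ✓ → eligible.
Health Insurance — status full-time ✓; grade Band 6 ≥ Band 2 ✓; rating 1 < 3 ✗ → not eligible.

Backup Childcare, Retirement Savings Plan, 401(k) Company Match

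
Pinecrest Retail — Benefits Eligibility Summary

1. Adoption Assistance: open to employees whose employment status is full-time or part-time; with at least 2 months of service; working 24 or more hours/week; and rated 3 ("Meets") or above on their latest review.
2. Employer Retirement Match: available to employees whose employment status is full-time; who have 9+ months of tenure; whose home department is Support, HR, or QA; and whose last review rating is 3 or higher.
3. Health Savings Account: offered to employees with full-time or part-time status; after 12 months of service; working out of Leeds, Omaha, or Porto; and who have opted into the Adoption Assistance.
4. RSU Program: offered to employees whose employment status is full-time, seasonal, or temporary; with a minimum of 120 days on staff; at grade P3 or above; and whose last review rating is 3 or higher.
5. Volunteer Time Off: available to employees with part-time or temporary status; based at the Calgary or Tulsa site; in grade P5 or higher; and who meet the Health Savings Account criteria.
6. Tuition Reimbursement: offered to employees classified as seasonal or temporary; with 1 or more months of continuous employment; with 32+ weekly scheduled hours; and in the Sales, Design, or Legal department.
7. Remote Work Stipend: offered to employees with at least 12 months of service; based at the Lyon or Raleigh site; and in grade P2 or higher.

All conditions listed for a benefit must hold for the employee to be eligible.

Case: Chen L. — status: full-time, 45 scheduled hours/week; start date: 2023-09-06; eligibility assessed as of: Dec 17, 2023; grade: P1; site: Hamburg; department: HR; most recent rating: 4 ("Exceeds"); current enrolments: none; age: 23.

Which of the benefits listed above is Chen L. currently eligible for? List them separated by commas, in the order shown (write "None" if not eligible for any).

Service from 2023-09-06 to Dec 17, 2023: 102 days.
Adoption Assistance — status full-time ✓; service 102 days ≥ 2 months (≈60 days) ✓; 45 hrs/wk ≥ 24 ✓; rating 4 ≥ 3 ✓ → eligible.
Employer Retirement Match — status full-time ✓; service 102 days < 9 months (≈270 days) ✗ → not eligible.
Health Savings Account — status full-time ✓; service 102 days < 12 months (≈360 days) ✗ → not eligible.
RSU Program — status full-time ✓; service 102 days < 120 days ✗ → not eligible.
Volunteer Time Off — status full-time ✗ (requires part-time or temporary) → not eligible.
Tuition Reimbursement — status full-time ✗ (requires seasonal or temporary) → not eligible.
Remote Work Stipend — service 102 days < 12 months (≈360 days) ✗ → not eligible.

Adoption Assistance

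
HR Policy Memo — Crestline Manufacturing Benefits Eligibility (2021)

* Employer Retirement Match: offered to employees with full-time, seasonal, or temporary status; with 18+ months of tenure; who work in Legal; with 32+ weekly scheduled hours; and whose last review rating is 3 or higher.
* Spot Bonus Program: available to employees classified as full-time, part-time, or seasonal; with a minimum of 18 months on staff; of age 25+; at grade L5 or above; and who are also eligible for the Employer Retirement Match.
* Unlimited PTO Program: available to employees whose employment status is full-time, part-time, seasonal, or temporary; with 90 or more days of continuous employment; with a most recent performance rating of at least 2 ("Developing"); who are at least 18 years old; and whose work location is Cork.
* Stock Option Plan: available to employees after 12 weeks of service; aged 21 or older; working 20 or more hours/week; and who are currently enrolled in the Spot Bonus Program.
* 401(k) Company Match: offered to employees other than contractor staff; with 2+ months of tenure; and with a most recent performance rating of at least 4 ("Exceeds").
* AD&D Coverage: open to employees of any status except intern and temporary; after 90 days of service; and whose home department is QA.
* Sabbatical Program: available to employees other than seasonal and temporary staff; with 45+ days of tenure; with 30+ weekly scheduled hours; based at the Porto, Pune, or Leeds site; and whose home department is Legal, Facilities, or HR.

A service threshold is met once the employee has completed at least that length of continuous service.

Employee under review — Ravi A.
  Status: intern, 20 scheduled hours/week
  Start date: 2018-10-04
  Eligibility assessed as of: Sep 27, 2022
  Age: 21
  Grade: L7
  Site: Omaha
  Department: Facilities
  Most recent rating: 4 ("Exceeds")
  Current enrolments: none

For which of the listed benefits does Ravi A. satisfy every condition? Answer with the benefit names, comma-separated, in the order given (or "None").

Service from 2018-10-04 to Sep 27, 2022: 1454 days.
Employer Retirement Match — status intern ✗ (requires full-time, seasonal, or temporary) → not eligible.
Spot Bonus Program — status intern ✗ (requires full-time, part-time, or seasonal) → not eligible.
Unlimited PTO Program — status intern ✗ (requires full-time, part-time, seasonal, or temporary) → not eligible.
Stock Option Plan — service 1454 days ≥ 12 weeks (≈84 days) ✓; age 21 ≥ 21 ✓; 20 hrs/wk ≥ 20 ✓; not enrolled in Spot Bonus Program ✗ → not eligible.
401(k) Company Match — status intern ✓ (not excluded); service 1454 days ≥ 2 months (≈60 days) ✓; rating 4 ≥ 4 ✓ → eligible.
AD&D Coverage — status intern ✗ (excluded) → not eligible.
Sabbatical Program — status intern ✓ (not excluded); service 1454 days ≥ 45 days ✓; 20 hrs/wk < 30 ✗ → not eligible.

401(k) Company Match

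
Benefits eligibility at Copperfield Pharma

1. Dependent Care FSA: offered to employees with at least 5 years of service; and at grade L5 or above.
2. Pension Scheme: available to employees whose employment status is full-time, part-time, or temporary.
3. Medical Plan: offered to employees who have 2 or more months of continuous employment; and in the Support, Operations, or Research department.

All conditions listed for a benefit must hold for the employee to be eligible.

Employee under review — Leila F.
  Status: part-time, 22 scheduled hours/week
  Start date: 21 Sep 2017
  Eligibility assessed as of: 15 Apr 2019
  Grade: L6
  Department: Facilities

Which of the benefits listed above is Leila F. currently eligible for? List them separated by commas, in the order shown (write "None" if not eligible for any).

Service from 21 Sep 2017 to 15 Apr 2019: 571 days.
Dependent Care FSA — service 571 days < 5 years (≈1825 days) ✗ → not eligible.
Pension Scheme — status part-time ✓ → eligible.
Medical Plan — service 571 days ≥ 2 months (≈60 days) ✓; dept Facilities ✗ → not eligible.

Pension Scheme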